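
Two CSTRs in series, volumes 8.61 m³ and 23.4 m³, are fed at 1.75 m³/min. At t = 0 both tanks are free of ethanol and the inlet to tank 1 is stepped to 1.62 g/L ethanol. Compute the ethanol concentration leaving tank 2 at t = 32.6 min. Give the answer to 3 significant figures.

Each tank obeys Vᵢ dCᵢ/dt = Q(Cᵢ₋₁ − Cᵢ), so τᵢ = Vᵢ/Q.
τ₁ = 8.61/1.75 = 4.9200 min; τ₂ = 23.4/1.75 = 13.371 min.
Tank 1: C₁ = C_in(1 − e^(−t/τ₁)). Tank 2 (τ₁ ≠ τ₂): C₂ = C_in[1 − (τ₁ e^(−t/τ₁) − τ₂ e^(−t/τ₂))/(τ₁ − τ₂)].
At t = 32.6: e^(−t/τ₁) = 0.0013254, e^(−t/τ₂) = 0.087332.
C₂ = 1.62·[1 − (4.9200·0.0013254 − 13.371·0.087332)/(-8.4514)] = 1.62·0.86260 = 1.3974 g/L.

1.40 g/L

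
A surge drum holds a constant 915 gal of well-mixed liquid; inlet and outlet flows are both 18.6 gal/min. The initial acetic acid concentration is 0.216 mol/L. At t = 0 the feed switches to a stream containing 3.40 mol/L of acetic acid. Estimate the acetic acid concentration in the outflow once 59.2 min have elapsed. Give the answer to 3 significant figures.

2.44 mol/L

Accumulation = in − out for the solute gives V dC/dt = Q(C_in − C).
So dC/dt = (C_in − C)/τ with τ = V/Q = 915/18.6 = 49.194 min.
Integrating: C(t) = C_in + (C₀ − C_in) e^(−t/τ).
C(59.2) = 3.40 + (0.216 − 3.40)·e^(−59.2/49.194) = 3.40 + (-3.1840)·0.30017 = 2.4443 mol/L.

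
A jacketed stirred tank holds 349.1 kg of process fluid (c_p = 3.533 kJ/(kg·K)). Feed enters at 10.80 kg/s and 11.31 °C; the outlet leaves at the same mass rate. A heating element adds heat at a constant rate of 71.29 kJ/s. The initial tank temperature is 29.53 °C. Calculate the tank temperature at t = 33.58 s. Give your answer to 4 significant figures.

18.96 °C

M c_p dT/dt = ṁ c_p (T_in − T) + Q̇.
τ = M/ṁ = 32.3241 s; T_ss = T_in + Q̇/(ṁ c_p) = 11.31 + 71.29/(10.80·3.533) = 13.1784 °C.
Integrating: T(t) = T_ss + (T₀ − T_ss) e^(−t/τ).
T(33.58) = 13.1784 + (16.3516)·e^(−33.58/32.3241) = 13.1784 + (16.3516)·0.353860 = 18.9646 °C.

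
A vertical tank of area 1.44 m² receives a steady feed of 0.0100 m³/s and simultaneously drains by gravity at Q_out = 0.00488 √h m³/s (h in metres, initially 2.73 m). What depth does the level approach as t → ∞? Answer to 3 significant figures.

4.20 m

Accumulation of liquid (constant cross-section A): A dh/dt = Q_in − 0.00488 √h. At steady state dh/dt = 0:
Q_in = 0.00488 √h_ss ⇒ √h_ss = 0.0100/0.00488 = 2.0492.
h_ss = 2.0492² = 4.1991 m. (Since h₀ = 2.73 m < h_ss, the level will rise toward this value.)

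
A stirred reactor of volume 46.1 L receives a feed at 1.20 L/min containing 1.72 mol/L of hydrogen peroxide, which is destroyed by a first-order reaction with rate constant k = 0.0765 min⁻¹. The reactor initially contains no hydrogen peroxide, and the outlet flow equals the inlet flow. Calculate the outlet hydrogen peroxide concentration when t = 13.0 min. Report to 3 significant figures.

V dC/dt = Q(C_in − C) − k V C.
dC/dt = (Q/V) C_in − (Q/V + k) C; effective rate a = Q/V + k = 0.026030 + 0.0765 = 0.10253 min⁻¹.
C_ss = Q C_in/(Q + kV) = 0.43667 mol/L; C(t) = C_ss + (C₀ − C_ss) e^(−a t).
C(13.0) = 0.43667 + (-0.43667)·e^(−0.10253·13.0) = 0.43667 + (-0.43667)·0.26371 = 0.32152 mol/L.

0.322 mol/L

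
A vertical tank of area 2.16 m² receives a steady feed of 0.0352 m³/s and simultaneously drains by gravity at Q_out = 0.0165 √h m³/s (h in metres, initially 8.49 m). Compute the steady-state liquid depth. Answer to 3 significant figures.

Accumulation of liquid (constant cross-section A): A dh/dt = Q_in − 0.0165 √h. At steady state dh/dt = 0:
Q_in = 0.0165 √h_ss ⇒ √h_ss = 0.0352/0.0165 = 2.1333.
h_ss = 2.1333² = 4.5511 m. (Since h₀ = 8.49 m > h_ss, the level will fall toward this value.)

4.55 m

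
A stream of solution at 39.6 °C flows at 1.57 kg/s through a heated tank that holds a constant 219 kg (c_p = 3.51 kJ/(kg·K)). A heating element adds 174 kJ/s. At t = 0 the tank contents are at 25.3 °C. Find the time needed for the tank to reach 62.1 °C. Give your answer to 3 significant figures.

226 s

Energy balance: M c_p dT/dt = ṁ c_p (T_in − T) + 174.
τ = M/ṁ = 139.49 s; T_ss = T_in + Q̇/(ṁ c_p) = 71.175 °C.
T(t) = T_ss + (T₀ − T_ss) e^(−t/τ). Set T = 62.1:
e^(−t/τ) = (62.1 − 71.175)/(25.3 − 71.175) = 0.19782
t = −139.49 · ln(0.19782) = 226.03 s.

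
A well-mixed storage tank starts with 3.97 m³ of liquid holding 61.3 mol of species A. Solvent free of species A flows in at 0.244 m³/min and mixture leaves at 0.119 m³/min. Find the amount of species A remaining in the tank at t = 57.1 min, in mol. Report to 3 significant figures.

Total volume: dV/dt = Q_in − Q_out = 0.12500 m³/min, so V(t) = 3.97 + 0.12500 t and V(57.1) = 11.107 m³.
No species A enters, so dm/dt = −Q_out · (m/V).
Separate: dm/m = −Q_out dt/V(t) ⇒ ln(m/m₀) = −(Q_out/(Q_in−Q_out)) ln(V/V₀).
m = m₀ (V₀/V)^(Q_out/(Q_in−Q_out)) = 61.3 × (3.97/11.107)^(0.95200) = 23.019 mol.

23.0 mol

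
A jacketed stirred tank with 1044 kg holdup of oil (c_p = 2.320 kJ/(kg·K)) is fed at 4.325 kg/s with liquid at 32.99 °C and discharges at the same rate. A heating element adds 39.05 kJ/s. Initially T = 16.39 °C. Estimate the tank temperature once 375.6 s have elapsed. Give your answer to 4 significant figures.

32.56 °C

First-law balance (no shaft work): M c_p dT/dt = ṁ c_p (T_in − T) + 39.05.
τ = M/ṁ = 241.387 s; T_ss = T_in + Q̇/(ṁ c_p) = 32.99 + 39.05/(4.325·2.320) = 36.8818 °C.
This is linear first-order; T(t) = T_ss + (T₀ − T_ss) e^(−t/τ).
T(375.6) = 36.8818 + (-20.4918)·e^(−375.6/241.387) = 36.8818 + (-20.4918)·0.210977 = 32.5585 °C.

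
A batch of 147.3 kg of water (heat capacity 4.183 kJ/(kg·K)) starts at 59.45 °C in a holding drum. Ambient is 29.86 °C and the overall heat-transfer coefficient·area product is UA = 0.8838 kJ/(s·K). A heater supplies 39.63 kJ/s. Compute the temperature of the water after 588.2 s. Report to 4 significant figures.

Lumped-capacitance energy balance: M c_p dT/dt = UA(T_amb − T) + Q̇.
dT/dt = (T_ss − T)/τ with T_ss = T_amb + Q̇/UA = 29.86 + 39.63/0.8838 = 74.7005 °C, τ = M c_p/UA = 147.3·4.183/0.8838 = 697.167 s.
Solution: T(t) = T_ss + (T₀ − T_ss) e^(−t/τ).
T(588.2) = 74.7005 + (-15.2505)·0.430116 = 68.1410 °C.

68.14 °C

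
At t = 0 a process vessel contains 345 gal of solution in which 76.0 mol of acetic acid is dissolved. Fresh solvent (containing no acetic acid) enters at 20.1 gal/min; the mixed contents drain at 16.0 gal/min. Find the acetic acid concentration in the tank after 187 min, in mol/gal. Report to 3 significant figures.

Let m(t) be the amount of acetic acid. Volume: V(t) = V₀ + (Q_in − Q_out) t = 345 + 4.1000 t; V(187) = 1111.7 gal.
No acetic acid enters, so dm/dt = −Q_out · (m/V).
dm/m = −Q_out dt/(V₀ + 4.1000 t); integrating gives ln(m/m₀) = −(Q_out/(Q_in−Q_out)) ln(V/V₀).
m = m₀ (V₀/V)^(Q_out/(Q_in−Q_out)) = 76.0 × (345/1111.7)^(3.9024) = 0.79016 mol.
C = m/V = 0.79016/1111.7 = 0.00071077 mol/gal.

0.000711 mol/gal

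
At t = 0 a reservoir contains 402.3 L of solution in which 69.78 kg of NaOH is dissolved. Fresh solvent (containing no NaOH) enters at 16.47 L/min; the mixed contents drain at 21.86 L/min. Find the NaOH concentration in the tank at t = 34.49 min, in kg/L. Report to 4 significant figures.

Total volume: dV/dt = Q_in − Q_out = -5.39000 L/min, so V(t) = 402.3 − 5.39000 t and V(34.49) = 216.399 L.
Solute balance: dm/dt = 0 − Q_out C = −Q_out m/V(t).
dm/m = −Q_out dt/(V₀ − 5.39000 t); integrating gives ln(m/m₀) = −(Q_out/(Q_in−Q_out)) ln(V/V₀).
m = m₀ (V₀/V)^(Q_out/(Q_in−Q_out)) = 69.78 × (402.3/216.399)^(-4.05566) = 5.64368 kg.
C = m/V = 5.64368/216.399 = 0.0260800 kg/L.

0.02608 kg/L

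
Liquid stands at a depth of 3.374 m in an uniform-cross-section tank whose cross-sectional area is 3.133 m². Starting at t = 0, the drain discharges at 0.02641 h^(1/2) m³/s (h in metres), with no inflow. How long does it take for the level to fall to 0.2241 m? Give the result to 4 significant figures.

A dh/dt = −Q_out = −0.02641 √h.
∫ h^(−1/2) dh = −(0.02641/A) ∫ dt, giving 2√h = 2√h₀ − (0.02641/A) t.
t = 2A(√h₀ − √h)/0.02641 = 2·3.133·(√3.374 − √0.2241)/0.02641
  = 6.26600 × (1.83685 − 0.473392) / 0.02641 = 323.491 s.

323.5 s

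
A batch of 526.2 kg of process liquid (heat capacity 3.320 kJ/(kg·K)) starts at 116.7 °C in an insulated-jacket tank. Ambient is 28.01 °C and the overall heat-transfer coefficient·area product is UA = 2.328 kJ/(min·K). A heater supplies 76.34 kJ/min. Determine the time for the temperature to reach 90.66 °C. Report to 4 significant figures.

470.6 min

Lumped-capacitance energy balance: M c_p dT/dt = UA(T_amb − T) + Q̇.
τ = M c_p/UA = 750.423 min; T_ss = T_amb + Q̇/UA = 28.01 + 76.34/2.328 = 60.8021 °C.
T(t) = T_ss + (T₀ − T_ss)e^(−t/τ); set T = 90.66:
t = −τ ln[(T − T_ss)/(T₀ − T_ss)] = −750.423 · ln(0.534151) = 470.573 min.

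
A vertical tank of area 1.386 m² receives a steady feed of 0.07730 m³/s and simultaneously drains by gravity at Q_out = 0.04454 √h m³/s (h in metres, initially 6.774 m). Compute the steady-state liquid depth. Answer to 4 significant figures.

3.012 m

Unsteady balance on liquid volume: A dh/dt = Q_in − 0.04454 √h. At steady state dh/dt = 0:
Q_in = 0.04454 √h_ss ⇒ √h_ss = 0.07730/0.04454 = 1.73552.
h_ss = 1.73552² = 3.01202 m. (Since h₀ = 6.774 m > h_ss, the level will fall toward this value.)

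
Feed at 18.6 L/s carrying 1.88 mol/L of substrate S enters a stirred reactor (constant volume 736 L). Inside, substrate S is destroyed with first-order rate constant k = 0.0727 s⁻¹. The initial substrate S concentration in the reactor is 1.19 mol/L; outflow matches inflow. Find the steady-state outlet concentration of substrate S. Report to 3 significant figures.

Species balance: V dC/dt = Q C_in − Q C − k V C.
At steady state: 0 = Q C_in − (Q + kV) C_ss, so C_ss = Q C_in/(Q + kV).
C_ss = 18.6·1.88/(18.6 + 0.0727·736) = 34.968/72.107 = 0.48494 mol/L.

0.485 mol/L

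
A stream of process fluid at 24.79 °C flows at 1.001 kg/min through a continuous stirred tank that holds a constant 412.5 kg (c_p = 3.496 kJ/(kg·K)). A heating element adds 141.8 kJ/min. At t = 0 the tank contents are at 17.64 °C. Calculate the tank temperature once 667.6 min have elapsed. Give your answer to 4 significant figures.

Heat balance on the well-mixed liquid: M c_p dT/dt = ṁ c_p (T_in − T) + 141.8.
Rearrange: dT/dt = (T_ss − T)/τ with τ = M/ṁ = 412.088 min and T_ss = T_in + Q̇/(ṁ c_p) = 65.3101 °C.
T approaches T_ss exponentially: T(t) = T_ss + (T₀ − T_ss) e^(−t/τ).
T(667.6) = 65.3101 + (-47.6701)·e^(−667.6/412.088) = 65.3101 + (-47.6701)·0.197890 = 55.8767 °C.

55.88 °C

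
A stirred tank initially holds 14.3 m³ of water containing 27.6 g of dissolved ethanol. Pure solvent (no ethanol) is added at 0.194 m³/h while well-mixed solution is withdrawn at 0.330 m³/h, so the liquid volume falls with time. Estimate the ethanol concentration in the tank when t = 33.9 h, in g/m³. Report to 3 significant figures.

1.11 g/m³

Total volume: dV/dt = Q_in − Q_out = -0.13600 m³/h, so V(t) = 14.3 − 0.13600 t and V(33.9) = 9.6896 m³.
No ethanol enters, so dm/dt = −Q_out · (m/V).
Separate: dm/m = −Q_out dt/V(t) ⇒ ln(m/m₀) = −(Q_out/(Q_in−Q_out)) ln(V/V₀).
m = m₀ (V₀/V)^(Q_out/(Q_in−Q_out)) = 27.6 × (14.3/9.6896)^(-2.4265) = 10.734 g.
C = m/V = 10.734/9.6896 = 1.1078 g/m³.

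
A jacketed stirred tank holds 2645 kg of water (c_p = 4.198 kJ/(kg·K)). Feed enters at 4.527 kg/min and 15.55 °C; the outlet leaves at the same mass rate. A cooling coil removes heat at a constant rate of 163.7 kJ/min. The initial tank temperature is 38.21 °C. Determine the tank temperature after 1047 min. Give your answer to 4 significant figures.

12.15 °C

M c_p dT/dt = ṁ c_p (T_in − T) − Q̇.
Rearrange: dT/dt = (T_ss − T)/τ with τ = M/ṁ = 584.272 min and T_ss = T_in − Q̇/(ṁ c_p) = 6.93618 °C.
This is linear first-order; T(t) = T_ss + (T₀ − T_ss) e^(−t/τ).
T(1047) = 6.93618 + (31.2738)·e^(−1047/584.272) = 6.93618 + (31.2738)·0.166631 = 12.1474 °C.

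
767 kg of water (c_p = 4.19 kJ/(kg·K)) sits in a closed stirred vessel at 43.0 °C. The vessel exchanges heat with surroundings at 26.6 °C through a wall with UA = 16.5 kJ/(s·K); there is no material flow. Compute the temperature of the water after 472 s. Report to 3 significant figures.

28.1 °C

M c_p dT/dt = −UA(T − T_amb).
dT/dt = (T_ss − T)/τ with T_ss = T_amb = 26.600 °C, τ = M c_p/UA = 767·4.19/16.5 = 194.77 s.
T approaches T_ss exponentially: T(t) = T_ss + (T₀ − T_ss) e^(−t/τ).
T(472) = 26.600 + (16.400)·0.088624 = 28.053 °C.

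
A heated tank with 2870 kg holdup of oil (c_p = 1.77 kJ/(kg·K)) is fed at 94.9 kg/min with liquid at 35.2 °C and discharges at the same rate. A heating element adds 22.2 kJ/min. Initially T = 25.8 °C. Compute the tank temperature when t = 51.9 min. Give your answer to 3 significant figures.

M c_p dT/dt = ṁ c_p (T_in − T) + Q̇.
Rearrange: dT/dt = (T_ss − T)/τ with τ = M/ṁ = 30.242 min and T_ss = T_in + Q̇/(ṁ c_p) = 35.332 °C.
Solution: T(t) = T_ss + (T₀ − T_ss) e^(−t/τ).
T(51.9) = 35.332 + (-9.5322)·e^(−51.9/30.242) = 35.332 + (-9.5322)·0.17976 = 33.619 °C.

33.6 °C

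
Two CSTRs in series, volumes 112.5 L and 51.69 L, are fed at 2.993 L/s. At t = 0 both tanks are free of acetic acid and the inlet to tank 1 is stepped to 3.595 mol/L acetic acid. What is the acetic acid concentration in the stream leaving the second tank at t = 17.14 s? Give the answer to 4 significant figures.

Species balance on tank i: dCᵢ/dt = (Cᵢ₋₁ − Cᵢ)/τᵢ with τᵢ = Vᵢ/Q.
τ₁ = 112.5/2.993 = 37.5877 s; τ₂ = 51.69/2.993 = 17.2703 s.
Tank 1: C₁ = C_in(1 − e^(−t/τ₁)). Tank 2 (τ₁ ≠ τ₂): C₂ = C_in[1 − (τ₁ e^(−t/τ₁) − τ₂ e^(−t/τ₂))/(τ₁ − τ₂)].
At t = 17.14: e^(−t/τ₁) = 0.633814, e^(−t/τ₂) = 0.370665.
C₂ = 3.595·[1 − (37.5877·0.633814 − 17.2703·0.370665)/(20.3174)] = 3.595·0.142504 = 0.512301 mol/L.

0.5123 mol/L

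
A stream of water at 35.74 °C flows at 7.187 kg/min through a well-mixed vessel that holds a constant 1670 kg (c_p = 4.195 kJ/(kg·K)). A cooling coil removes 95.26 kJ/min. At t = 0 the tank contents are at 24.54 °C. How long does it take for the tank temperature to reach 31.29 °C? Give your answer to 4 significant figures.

425.1 min

Heat balance on the well-mixed liquid: M c_p dT/dt = ṁ c_p (T_in − T) − 95.26.
τ = M/ṁ = 232.364 min; T_ss = T_in − Q̇/(ṁ c_p) = 32.5804 °C.
T(t) = T_ss + (T₀ − T_ss) e^(−t/τ). Set T = 31.29:
e^(−t/τ) = (31.29 − 32.5804)/(24.54 − 32.5804) = 0.160490
t = −232.364 · ln(0.160490) = 425.115 min.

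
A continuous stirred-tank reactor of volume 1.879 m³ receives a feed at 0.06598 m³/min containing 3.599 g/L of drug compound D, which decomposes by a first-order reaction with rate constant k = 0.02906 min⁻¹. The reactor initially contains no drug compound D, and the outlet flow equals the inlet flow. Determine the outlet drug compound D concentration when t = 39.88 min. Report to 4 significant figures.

1.817 g/L

V dC/dt = Q(C_in − C) − k V C.
This is linear with rate a = Q/V + k = 0.0641744 min⁻¹.
C_ss = Q C_in/(Q + kV) = 1.96927 g/L; C(t) = C_ss + (C₀ − C_ss) e^(−a t).
C(39.88) = 1.96927 + (-1.96927)·e^(−0.0641744·39.88) = 1.96927 + (-1.96927)·0.0773607 = 1.81693 g/L.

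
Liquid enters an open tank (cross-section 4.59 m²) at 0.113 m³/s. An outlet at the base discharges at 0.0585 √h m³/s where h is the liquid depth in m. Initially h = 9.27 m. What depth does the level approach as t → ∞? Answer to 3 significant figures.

A dh/dt = Q_in − 0.0585 √h. Steady state requires inflow = outflow:
Q_in = 0.0585 √h_ss ⇒ √h_ss = 0.113/0.0585 = 1.9316.
h_ss = 1.9316² = 3.7312 m. (Since h₀ = 9.27 m > h_ss, the level will fall toward this value.)

3.73 m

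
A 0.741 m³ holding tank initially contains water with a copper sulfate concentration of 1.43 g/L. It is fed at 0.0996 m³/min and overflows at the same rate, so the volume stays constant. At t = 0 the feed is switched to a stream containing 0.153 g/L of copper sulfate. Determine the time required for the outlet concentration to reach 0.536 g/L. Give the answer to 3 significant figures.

Accumulation = in − out for the solute gives V dC/dt = Q(C_in − C), so τ = V/Q = 7.4398 min.
C(t) = C_in + (C₀ − C_in) e^(−t/τ). Set C = 0.536 and solve for t:
e^(−t/τ) = (C − C_in)/(C₀ − C_in) = (0.536 − 0.153)/(1.43 − 0.153) = 0.29992
t = −τ ln(…) = 7.4398 × 1.2042 = 8.9592 min.

8.96 min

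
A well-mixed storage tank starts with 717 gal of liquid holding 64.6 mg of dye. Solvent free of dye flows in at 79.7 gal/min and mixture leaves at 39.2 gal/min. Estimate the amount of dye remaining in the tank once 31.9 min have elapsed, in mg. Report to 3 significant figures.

23.8 mg

Total volume: dV/dt = Q_in − Q_out = 40.500 gal/min, so V(t) = 717 + 40.500 t and V(31.9) = 2009.0 gal.
Species balance (pure solvent in): dm/dt = −Q_out · m/V(t).
dm/m = −Q_out dt/(V₀ + 40.500 t); integrating gives ln(m/m₀) = −(Q_out/(Q_in−Q_out)) ln(V/V₀).
m = m₀ (V₀/V)^(Q_out/(Q_in−Q_out)) = 64.6 × (717/2009.0)^(0.96790) = 23.831 mg.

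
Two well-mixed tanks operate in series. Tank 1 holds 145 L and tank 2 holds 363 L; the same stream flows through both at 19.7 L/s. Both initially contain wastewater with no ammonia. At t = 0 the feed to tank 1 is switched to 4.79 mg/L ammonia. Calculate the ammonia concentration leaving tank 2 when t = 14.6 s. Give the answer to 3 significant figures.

Each tank obeys Vᵢ dCᵢ/dt = Q(Cᵢ₋₁ − Cᵢ), so τᵢ = Vᵢ/Q.
τ₁ = 145/19.7 = 7.3604 s; τ₂ = 363/19.7 = 18.426 s.
Solving the cascade with C₁(0)=C₂(0)=0 gives C₂(t) = C_in[1 − (τ₁ e^(−t/τ₁) − τ₂ e^(−t/τ₂))/(τ₁ − τ₂)].
At t = 14.6: e^(−t/τ₁) = 0.13757, e^(−t/τ₂) = 0.45278.
C₂ = 4.79·[1 − (7.3604·0.13757 − 18.426·0.45278)/(-11.066)] = 4.79·0.33756 = 1.6169 mg/L.

1.62 mg/L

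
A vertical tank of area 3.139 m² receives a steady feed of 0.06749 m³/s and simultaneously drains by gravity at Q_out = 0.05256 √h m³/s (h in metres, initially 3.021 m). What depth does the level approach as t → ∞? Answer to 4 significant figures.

Volume balance on the tank: A dh/dt = Q_in − 0.05256 √h. At steady state dh/dt = 0:
Q_in = 0.05256 √h_ss ⇒ √h_ss = 0.06749/0.05256 = 1.28406.
h_ss = 1.28406² = 1.64880 m. (Since h₀ = 3.021 m > h_ss, the level will fall toward this value.)

1.649 m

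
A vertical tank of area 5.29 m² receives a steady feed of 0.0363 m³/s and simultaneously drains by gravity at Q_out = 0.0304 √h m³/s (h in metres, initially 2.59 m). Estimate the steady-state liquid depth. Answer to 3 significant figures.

A dh/dt = Q_in − 0.0304 √h. Steady state requires inflow = outflow:
Q_in = 0.0304 √h_ss ⇒ √h_ss = 0.0363/0.0304 = 1.1941.
h_ss = 1.1941² = 1.4258 m. (Since h₀ = 2.59 m > h_ss, the level will fall toward this value.)

1.43 m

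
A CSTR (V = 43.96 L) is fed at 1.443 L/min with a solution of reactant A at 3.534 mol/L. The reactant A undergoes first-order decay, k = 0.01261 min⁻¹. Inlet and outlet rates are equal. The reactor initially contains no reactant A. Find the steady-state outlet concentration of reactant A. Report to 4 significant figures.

Species balance: V dC/dt = Q C_in − Q C − k V C.
At steady state: 0 = Q C_in − (Q + kV) C_ss, so C_ss = Q C_in/(Q + kV).
C_ss = 1.443·3.534/(1.443 + 0.01261·43.96) = 5.09956/1.99734 = 2.55318 mol/L.

2.553 mol/L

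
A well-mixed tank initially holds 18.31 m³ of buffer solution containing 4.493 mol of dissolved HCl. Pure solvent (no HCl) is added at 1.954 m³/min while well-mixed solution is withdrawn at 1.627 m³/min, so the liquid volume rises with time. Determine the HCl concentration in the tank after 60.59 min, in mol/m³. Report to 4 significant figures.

0.003067 mol/m³

Total volume: dV/dt = Q_in − Q_out = 0.327000 m³/min, so V(t) = 18.31 + 0.327000 t and V(60.59) = 38.1229 m³.
Species balance (pure solvent in): dm/dt = −Q_out · m/V(t).
Separate: dm/m = −Q_out dt/V(t) ⇒ ln(m/m₀) = −(Q_out/(Q_in−Q_out)) ln(V/V₀).
m = m₀ (V₀/V)^(Q_out/(Q_in−Q_out)) = 4.493 × (18.31/38.1229)^(4.97554) = 0.116907 mol.
C = m/V = 0.116907/38.1229 = 0.00306657 mol/m³.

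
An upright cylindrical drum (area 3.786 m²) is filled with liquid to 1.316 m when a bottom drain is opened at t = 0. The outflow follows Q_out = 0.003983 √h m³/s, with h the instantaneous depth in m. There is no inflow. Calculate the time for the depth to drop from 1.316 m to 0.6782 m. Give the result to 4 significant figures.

Volume balance on the tank: A dh/dt = −0.003983 √h.
Separate and integrate: 2(√h − √h₀) = −(0.003983/A) t.
t = 2A(√h₀ − √h)/0.003983 = 2·3.786·(√1.316 − √0.6782)/0.003983
  = 7.57200 × (1.14717 − 0.823529) / 0.003983 = 615.268 s.

615.3 s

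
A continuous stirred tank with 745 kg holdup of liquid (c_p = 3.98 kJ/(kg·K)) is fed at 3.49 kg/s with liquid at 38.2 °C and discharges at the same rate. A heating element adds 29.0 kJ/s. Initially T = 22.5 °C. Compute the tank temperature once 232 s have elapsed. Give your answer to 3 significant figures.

First-law balance (no shaft work): M c_p dT/dt = ṁ c_p (T_in − T) + 29.0.
Rearrange: dT/dt = (T_ss − T)/τ with τ = M/ṁ = 213.47 s and T_ss = T_in + Q̇/(ṁ c_p) = 40.288 °C.
This is linear first-order; T(t) = T_ss + (T₀ − T_ss) e^(−t/τ).
T(232) = 40.288 + (-17.788)·e^(−232/213.47) = 40.288 + (-17.788)·0.33729 = 34.288 °C.

34.3 °C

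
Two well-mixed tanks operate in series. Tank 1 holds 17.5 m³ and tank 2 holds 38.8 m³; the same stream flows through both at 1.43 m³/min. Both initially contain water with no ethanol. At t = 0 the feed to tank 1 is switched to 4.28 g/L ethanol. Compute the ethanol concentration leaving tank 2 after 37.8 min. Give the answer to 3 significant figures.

Time constants: τᵢ = Vᵢ/Q for each well-mixed tank.
τ₁ = 17.5/1.43 = 12.238 min; τ₂ = 38.8/1.43 = 27.133 min.
Tank 1: C₁ = C_in(1 − e^(−t/τ₁)). Tank 2 (τ₁ ≠ τ₂): C₂ = C_in[1 − (τ₁ e^(−t/τ₁) − τ₂ e^(−t/τ₂))/(τ₁ − τ₂)].
At t = 37.8: e^(−t/τ₁) = 0.045557, e^(−t/τ₂) = 0.24829.
C₂ = 4.28·[1 − (12.238·0.045557 − 27.133·0.24829)/(-14.895)] = 4.28·0.58514 = 2.5044 g/L.

2.50 g/L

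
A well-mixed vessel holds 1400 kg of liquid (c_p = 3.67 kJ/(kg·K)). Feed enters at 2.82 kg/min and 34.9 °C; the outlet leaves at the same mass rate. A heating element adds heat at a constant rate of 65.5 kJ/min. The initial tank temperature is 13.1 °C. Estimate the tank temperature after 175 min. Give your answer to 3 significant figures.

First-law balance (no shaft work): M c_p dT/dt = ṁ c_p (T_in − T) + 65.5.
Rearrange: dT/dt = (T_ss − T)/τ with τ = M/ṁ = 496.45 min and T_ss = T_in + Q̇/(ṁ c_p) = 41.229 °C.
Solution: T(t) = T_ss + (T₀ − T_ss) e^(−t/τ).
T(175) = 41.229 + (-28.129)·e^(−175/496.45) = 41.229 + (-28.129)·0.70293 = 21.456 °C.

21.5 °C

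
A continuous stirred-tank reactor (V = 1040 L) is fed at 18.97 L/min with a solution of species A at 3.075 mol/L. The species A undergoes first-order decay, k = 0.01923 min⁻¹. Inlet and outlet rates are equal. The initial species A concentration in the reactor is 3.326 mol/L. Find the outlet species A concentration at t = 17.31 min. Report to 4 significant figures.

2.453 mol/L

Accumulation = in − out − consumed: V dC/dt = Q C_in − Q C − k V C.
This is linear with rate a = Q/V + k = 0.0374704 min⁻¹.
C_ss = Q C_in/(Q + kV) = 1.49689 mol/L; C(t) = C_ss + (C₀ − C_ss) e^(−a t).
C(17.31) = 1.49689 + (1.82911)·e^(−0.0374704·17.31) = 1.49689 + (1.82911)·0.522771 = 2.45310 mol/L.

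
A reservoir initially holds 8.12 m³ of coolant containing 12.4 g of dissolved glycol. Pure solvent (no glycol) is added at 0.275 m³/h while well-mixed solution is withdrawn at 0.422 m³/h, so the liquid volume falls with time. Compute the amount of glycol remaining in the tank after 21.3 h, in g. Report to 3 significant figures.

Total volume: dV/dt = Q_in − Q_out = -0.14700 m³/h, so V(t) = 8.12 − 0.14700 t and V(21.3) = 4.9889 m³.
Solute balance: dm/dt = 0 − Q_out C = −Q_out m/V(t).
Separate: dm/m = −Q_out dt/V(t) ⇒ ln(m/m₀) = −(Q_out/(Q_in−Q_out)) ln(V/V₀).
m = m₀ (V₀/V)^(Q_out/(Q_in−Q_out)) = 12.4 × (8.12/4.9889)^(-2.8707) = 3.0627 g.

3.06 g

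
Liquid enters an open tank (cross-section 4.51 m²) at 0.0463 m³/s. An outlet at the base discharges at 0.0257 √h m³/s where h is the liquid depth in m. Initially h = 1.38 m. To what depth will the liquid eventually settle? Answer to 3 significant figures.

3.25 m

Volume balance on the tank: A dh/dt = Q_in − 0.0257 √h. At steady state dh/dt = 0:
Q_in = 0.0257 √h_ss ⇒ √h_ss = 0.0463/0.0257 = 1.8016.
h_ss = 1.8016² = 3.2456 m. (Since h₀ = 1.38 m < h_ss, the level will rise toward this value.)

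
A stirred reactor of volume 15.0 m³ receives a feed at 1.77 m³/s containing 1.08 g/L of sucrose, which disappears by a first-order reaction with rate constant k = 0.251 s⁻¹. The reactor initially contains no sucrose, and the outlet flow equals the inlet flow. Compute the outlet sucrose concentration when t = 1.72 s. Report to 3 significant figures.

Species balance: V dC/dt = Q C_in − Q C − k V C.
dC/dt = (Q/V) C_in − (Q/V + k) C; effective rate a = Q/V + k = 0.11800 + 0.251 = 0.36900 s⁻¹.
C_ss = Q C_in/(Q + kV) = 0.34537 g/L; C(t) = C_ss + (C₀ − C_ss) e^(−a t).
C(1.72) = 0.34537 + (-0.34537)·e^(−0.36900·1.72) = 0.34537 + (-0.34537)·0.53011 = 0.16229 g/L.

0.162 g/L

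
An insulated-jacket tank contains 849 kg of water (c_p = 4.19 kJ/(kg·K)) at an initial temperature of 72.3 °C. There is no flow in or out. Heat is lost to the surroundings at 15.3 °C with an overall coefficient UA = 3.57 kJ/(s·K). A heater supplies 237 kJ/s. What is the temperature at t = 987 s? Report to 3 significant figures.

M c_p dT/dt = −UA(T − T_amb) + Q̇.
dT/dt = (T_ss − T)/τ with T_ss = T_amb + Q̇/UA = 15.3 + 237/3.57 = 81.687 °C, τ = M c_p/UA = 849·4.19/3.57 = 996.45 s.
T approaches T_ss exponentially: T(t) = T_ss + (T₀ − T_ss) e^(−t/τ).
T(987) = 81.687 + (-9.3866)·0.37138 = 78.201 °C.

78.2 °C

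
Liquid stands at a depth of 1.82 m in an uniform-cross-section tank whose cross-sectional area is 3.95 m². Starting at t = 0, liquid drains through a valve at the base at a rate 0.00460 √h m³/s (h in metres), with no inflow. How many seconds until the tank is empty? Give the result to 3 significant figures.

With no inflow, A dh/dt = −0.00460 √h.
∫ h^(−1/2) dh = −(0.00460/A) ∫ dt, giving 2√h = 2√h₀ − (0.00460/A) t.
Tank is empty when √h = 0: t_empty = 2A√h₀/0.00460.
t_empty = 2·3.95·√1.82/0.00460 = 7.9000·1.3491/0.00460 = 2316.9 s.

2320 s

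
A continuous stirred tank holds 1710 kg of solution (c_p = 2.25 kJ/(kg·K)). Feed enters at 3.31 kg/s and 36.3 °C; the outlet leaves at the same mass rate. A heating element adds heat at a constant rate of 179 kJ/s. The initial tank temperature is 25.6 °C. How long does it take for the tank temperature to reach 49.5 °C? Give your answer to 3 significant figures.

M c_p dT/dt = ṁ c_p (T_in − T) + Q̇.
τ = M/ṁ = 516.62 s; T_ss = T_in + Q̇/(ṁ c_p) = 60.335 °C.
T(t) = T_ss + (T₀ − T_ss) e^(−t/τ). Set T = 49.5:
e^(−t/τ) = (49.5 − 60.335)/(25.6 − 60.335) = 0.31193
t = −516.62 · ln(0.31193) = 601.84 s.

602 s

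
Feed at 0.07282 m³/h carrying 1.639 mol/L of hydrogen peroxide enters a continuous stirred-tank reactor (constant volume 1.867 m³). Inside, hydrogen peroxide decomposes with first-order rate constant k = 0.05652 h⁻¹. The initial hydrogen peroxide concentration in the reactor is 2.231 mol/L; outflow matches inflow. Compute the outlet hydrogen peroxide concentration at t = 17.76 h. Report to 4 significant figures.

0.9555 mol/L

Accumulation = in − out − consumed: V dC/dt = Q C_in − Q C − k V C.
dC/dt = (Q/V) C_in − (Q/V + k) C; effective rate a = Q/V + k = 0.0390037 + 0.05652 = 0.0955237 h⁻¹.
C_ss = Q C_in/(Q + kV) = 0.669228 mol/L; C(t) = C_ss + (C₀ − C_ss) e^(−a t).
C(17.76) = 0.669228 + (1.56177)·e^(−0.0955237·17.76) = 0.669228 + (1.56177)·0.183324 = 0.955538 mol/L.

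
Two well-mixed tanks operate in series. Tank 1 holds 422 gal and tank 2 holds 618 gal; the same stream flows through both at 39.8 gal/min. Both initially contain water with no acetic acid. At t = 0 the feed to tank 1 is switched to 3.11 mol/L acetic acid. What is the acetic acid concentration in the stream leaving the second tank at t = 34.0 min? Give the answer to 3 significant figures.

Time constants: τᵢ = Vᵢ/Q for each well-mixed tank.
τ₁ = 422/39.8 = 10.603 min; τ₂ = 618/39.8 = 15.528 min.
Tank 1: C₁ = C_in(1 − e^(−t/τ₁)). Tank 2 (τ₁ ≠ τ₂): C₂ = C_in[1 − (τ₁ e^(−t/τ₁) − τ₂ e^(−t/τ₂))/(τ₁ − τ₂)].
At t = 34.0: e^(−t/τ₁) = 0.040493, e^(−t/τ₂) = 0.11196.
C₂ = 3.11·[1 − (10.603·0.040493 − 15.528·0.11196)/(-4.9246)] = 3.11·0.73418 = 2.2833 mol/L.

2.28 mol/L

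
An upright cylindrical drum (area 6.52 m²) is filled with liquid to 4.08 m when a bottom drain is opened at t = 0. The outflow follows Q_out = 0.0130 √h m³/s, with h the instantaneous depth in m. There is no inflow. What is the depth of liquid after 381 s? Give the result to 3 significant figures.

2.69 m

With no inflow, A dh/dt = −0.0130 √h.
This is separable: 2 d(√h)/dt = −0.0130/A, so √h = √h₀ − (0.0130/(2A)) t.
√h = √4.08 − 0.0130·381/(2·6.52) = 2.0199 − 0.37983 = 1.6401.
h = 1.6401² = 2.6898 m.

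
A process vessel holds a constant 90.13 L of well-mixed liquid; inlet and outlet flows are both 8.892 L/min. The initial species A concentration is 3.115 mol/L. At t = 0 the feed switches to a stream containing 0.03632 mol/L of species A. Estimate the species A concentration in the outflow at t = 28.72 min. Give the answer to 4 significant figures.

0.2174 mol/L

Accumulation = in − out for the solute gives V dC/dt = Q(C_in − C).
So dC/dt = (C_in − C)/τ with τ = V/Q = 90.13/8.892 = 10.1361 min.
C approaches C_in exponentially: C(t) = C_in + (C₀ − C_in) e^(−t/τ).
C(28.72) = 0.03632 + (3.115 − 0.03632)·e^(−28.72/10.1361) = 0.03632 + (3.07868)·0.0588100 = 0.217377 mol/L.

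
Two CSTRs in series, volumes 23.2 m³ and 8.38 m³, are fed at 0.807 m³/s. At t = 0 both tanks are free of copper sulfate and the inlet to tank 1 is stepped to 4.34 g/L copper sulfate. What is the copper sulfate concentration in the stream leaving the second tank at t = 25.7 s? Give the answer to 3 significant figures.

Species balance on tank i: dCᵢ/dt = (Cᵢ₋₁ − Cᵢ)/τᵢ with τᵢ = Vᵢ/Q.
τ₁ = 23.2/0.807 = 28.748 s; τ₂ = 8.38/0.807 = 10.384 s.
Tank 1: C₁ = C_in(1 − e^(−t/τ₁)). Tank 2 (τ₁ ≠ τ₂): C₂ = C_in[1 − (τ₁ e^(−t/τ₁) − τ₂ e^(−t/τ₂))/(τ₁ − τ₂)].
At t = 25.7: e^(−t/τ₁) = 0.40903, e^(−t/τ₂) = 0.084169.
C₂ = 4.34·[1 − (28.748·0.40903 − 10.384·0.084169)/(18.364)] = 4.34·0.40727 = 1.7676 g/L.

1.77 g/L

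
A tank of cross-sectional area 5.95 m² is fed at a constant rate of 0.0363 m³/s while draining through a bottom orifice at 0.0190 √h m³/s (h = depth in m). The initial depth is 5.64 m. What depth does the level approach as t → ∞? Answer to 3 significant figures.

Level balance: A dh/dt = 0.0363 − 0.0190 √h. Setting dh/dt = 0:
Q_in = 0.0190 √h_ss ⇒ √h_ss = 0.0363/0.0190 = 1.9105.
h_ss = 1.9105² = 3.6501 m. (Since h₀ = 5.64 m > h_ss, the level will fall toward this value.)

3.65 m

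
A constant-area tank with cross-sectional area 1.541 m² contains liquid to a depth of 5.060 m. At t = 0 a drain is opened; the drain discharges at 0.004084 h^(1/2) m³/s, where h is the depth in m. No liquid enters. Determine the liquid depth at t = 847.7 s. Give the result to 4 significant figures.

1.268 m

Mass balance (ρ constant): A dh/dt = −0.004084 √h.
∫ h^(−1/2) dh = −(0.004084/A) ∫ dt, giving 2√h = 2√h₀ − (0.004084/A) t.
√h = √5.060 − 0.004084·847.7/(2·1.541) = 2.24944 − 1.12330 = 1.12615.
h = 1.12615² = 1.26820 m.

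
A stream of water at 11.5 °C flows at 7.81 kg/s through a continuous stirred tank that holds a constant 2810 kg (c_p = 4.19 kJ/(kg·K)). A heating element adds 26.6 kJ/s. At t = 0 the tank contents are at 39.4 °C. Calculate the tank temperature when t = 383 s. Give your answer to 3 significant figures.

21.7 °C

First-law balance (no shaft work): M c_p dT/dt = ṁ c_p (T_in − T) + 26.6.
τ = M/ṁ = 359.80 s; T_ss = T_in + Q̇/(ṁ c_p) = 11.5 + 26.6/(7.81·4.19) = 12.313 °C.
This is linear first-order; T(t) = T_ss + (T₀ − T_ss) e^(−t/τ).
T(383) = 12.313 + (27.087)·e^(−383/359.80) = 12.313 + (27.087)·0.34490 = 21.655 °C.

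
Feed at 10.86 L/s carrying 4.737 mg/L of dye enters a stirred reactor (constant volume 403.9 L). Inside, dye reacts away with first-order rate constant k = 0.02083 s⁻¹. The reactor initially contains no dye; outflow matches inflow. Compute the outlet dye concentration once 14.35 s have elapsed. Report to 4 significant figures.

V dC/dt = Q(C_in − C) − k V C.
This is linear with rate a = Q/V + k = 0.0477178 s⁻¹.
C_ss = Q C_in/(Q + kV) = 2.66918 mg/L; C(t) = C_ss + (C₀ − C_ss) e^(−a t).
C(14.35) = 2.66918 + (-2.66918)·e^(−0.0477178·14.35) = 2.66918 + (-2.66918)·0.504216 = 1.32334 mg/L.

1.323 mg/L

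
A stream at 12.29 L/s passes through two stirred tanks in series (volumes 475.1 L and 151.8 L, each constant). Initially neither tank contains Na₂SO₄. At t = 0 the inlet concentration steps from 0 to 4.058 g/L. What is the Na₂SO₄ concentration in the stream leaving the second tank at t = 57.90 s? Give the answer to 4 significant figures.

2.742 g/L

Each tank obeys Vᵢ dCᵢ/dt = Q(Cᵢ₋₁ − Cᵢ), so τᵢ = Vᵢ/Q.
τ₁ = 475.1/12.29 = 38.6574 s; τ₂ = 151.8/12.29 = 12.3515 s.
Solving the cascade with C₁(0)=C₂(0)=0 gives C₂(t) = C_in[1 − (τ₁ e^(−t/τ₁) − τ₂ e^(−t/τ₂))/(τ₁ − τ₂)].
At t = 57.90: e^(−t/τ₁) = 0.223628, e^(−t/τ₂) = 0.00920795.
C₂ = 4.058·[1 − (38.6574·0.223628 − 12.3515·0.00920795)/(26.3059)] = 4.058·0.675695 = 2.74197 g/L.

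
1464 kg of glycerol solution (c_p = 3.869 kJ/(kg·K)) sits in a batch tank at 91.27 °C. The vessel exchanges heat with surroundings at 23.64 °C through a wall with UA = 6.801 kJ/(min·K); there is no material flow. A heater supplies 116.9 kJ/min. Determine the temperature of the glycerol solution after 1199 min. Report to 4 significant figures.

Unsteady energy balance on the tank contents: M c_p dT/dt = −UA(T − T_amb) + Q̇.
dT/dt = (T_ss − T)/τ with T_ss = T_amb + Q̇/UA = 23.64 + 116.9/6.801 = 40.8286 °C, τ = M c_p/UA = 1464·3.869/6.801 = 832.850 min.
Integrating: T(t) = T_ss + (T₀ − T_ss) e^(−t/τ).
T(1199) = 40.8286 + (50.4414)·0.237014 = 52.7840 °C.

52.78 °C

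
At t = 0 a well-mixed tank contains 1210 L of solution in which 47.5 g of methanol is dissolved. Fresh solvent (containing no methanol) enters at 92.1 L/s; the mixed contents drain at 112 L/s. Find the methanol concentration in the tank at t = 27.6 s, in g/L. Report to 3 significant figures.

0.00239 g/L

Let m(t) be the amount of methanol. Volume: V(t) = V₀ + (Q_in − Q_out) t = 1210 − 19.900 t; V(27.6) = 660.76 L.
Species balance (pure solvent in): dm/dt = −Q_out · m/V(t).
dm/m = −Q_out dt/(V₀ − 19.900 t); integrating gives ln(m/m₀) = −(Q_out/(Q_in−Q_out)) ln(V/V₀).
m = m₀ (V₀/V)^(Q_out/(Q_in−Q_out)) = 47.5 × (1210/660.76)^(-5.6281) = 1.5774 g.
C = m/V = 1.5774/660.76 = 0.0023873 g/L.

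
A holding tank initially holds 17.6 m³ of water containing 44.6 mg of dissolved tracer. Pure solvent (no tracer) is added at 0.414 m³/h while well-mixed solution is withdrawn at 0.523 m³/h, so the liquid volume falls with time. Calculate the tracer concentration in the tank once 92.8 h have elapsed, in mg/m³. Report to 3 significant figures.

Let m(t) be the amount of tracer. Volume: V(t) = V₀ + (Q_in − Q_out) t = 17.6 − 0.10900 t; V(92.8) = 7.4848 m³.
Species balance (pure solvent in): dm/dt = −Q_out · m/V(t).
dm/m = −Q_out dt/(V₀ − 0.10900 t); integrating gives ln(m/m₀) = −(Q_out/(Q_in−Q_out)) ln(V/V₀).
m = m₀ (V₀/V)^(Q_out/(Q_in−Q_out)) = 44.6 × (17.6/7.4848)^(-4.7982) = 0.73726 mg.
C = m/V = 0.73726/7.4848 = 0.098501 mg/m³.

0.0985 mg/m³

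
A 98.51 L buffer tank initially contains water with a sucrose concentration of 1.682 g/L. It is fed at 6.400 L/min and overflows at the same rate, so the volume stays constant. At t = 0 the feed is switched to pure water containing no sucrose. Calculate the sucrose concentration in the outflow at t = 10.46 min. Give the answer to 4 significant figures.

Accumulation = in − out for the solute gives V dC/dt = Q(C_in − C).
Rewrite as dC/dt + C/τ = C_in/τ, τ = V/Q = 15.3922 min.
C approaches C_in exponentially: C(t) = C_in + (C₀ − C_in) e^(−t/τ).
C(10.46) = 0 + (1.682 − 0)·e^(−10.46/15.3922) = 0 + (1.68200)·0.506837 = 0.852500 g/L.

0.8525 g/L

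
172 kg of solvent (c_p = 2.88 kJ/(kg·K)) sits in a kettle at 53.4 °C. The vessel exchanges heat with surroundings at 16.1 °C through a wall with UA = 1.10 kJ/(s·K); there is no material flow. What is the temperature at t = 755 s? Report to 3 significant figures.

M c_p dT/dt = −UA(T − T_amb).
dT/dt = (T_ss − T)/τ with T_ss = T_amb = 16.100 °C, τ = M c_p/UA = 172·2.88/1.10 = 450.33 s.
Solution: T(t) = T_ss + (T₀ − T_ss) e^(−t/τ).
T(755) = 16.100 + (37.300)·0.18702 = 23.076 °C.

23.1 °C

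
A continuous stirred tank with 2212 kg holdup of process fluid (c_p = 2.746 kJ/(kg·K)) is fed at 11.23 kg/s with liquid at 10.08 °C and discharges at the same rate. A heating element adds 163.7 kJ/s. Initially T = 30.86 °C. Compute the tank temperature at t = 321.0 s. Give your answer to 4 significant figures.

M c_p dT/dt = ṁ c_p (T_in − T) + Q̇.
τ = M/ṁ = 196.972 s; T_ss = T_in + Q̇/(ṁ c_p) = 10.08 + 163.7/(11.23·2.746) = 15.3885 °C.
Integrating: T(t) = T_ss + (T₀ − T_ss) e^(−t/τ).
T(321.0) = 15.3885 + (15.4715)·e^(−321.0/196.972) = 15.3885 + (15.4715)·0.195994 = 18.4208 °C.

18.42 °C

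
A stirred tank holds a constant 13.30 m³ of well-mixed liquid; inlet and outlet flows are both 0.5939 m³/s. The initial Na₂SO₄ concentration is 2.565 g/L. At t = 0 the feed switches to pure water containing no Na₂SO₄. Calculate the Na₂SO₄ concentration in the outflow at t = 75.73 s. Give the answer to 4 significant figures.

Transient balance on the dissolved component: V dC/dt = Q(C_in − C).
So dC/dt = (C_in − C)/τ with τ = V/Q = 13.30/0.5939 = 22.3943 s.
This is linear first-order; C(t) = C_in + (C₀ − C_in) e^(−t/τ).
C(75.73) = 0 + (2.565 − 0)·e^(−75.73/22.3943) = 0 + (2.56500)·0.0339911 = 0.0871871 g/L.

0.08719 g/L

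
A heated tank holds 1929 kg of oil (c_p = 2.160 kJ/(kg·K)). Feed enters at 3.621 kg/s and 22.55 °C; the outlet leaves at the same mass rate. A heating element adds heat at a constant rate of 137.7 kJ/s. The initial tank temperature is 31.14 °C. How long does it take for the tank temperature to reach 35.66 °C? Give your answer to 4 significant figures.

370.7 s

Energy balance: M c_p dT/dt = ṁ c_p (T_in − T) + 137.7.
τ = M/ṁ = 532.726 s; T_ss = T_in + Q̇/(ṁ c_p) = 40.1556 °C.
T(t) = T_ss + (T₀ − T_ss) e^(−t/τ). Set T = 35.66:
e^(−t/τ) = (35.66 − 40.1556)/(31.14 − 40.1556) = 0.498649
t = −532.726 · ln(0.498649) = 370.699 s.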